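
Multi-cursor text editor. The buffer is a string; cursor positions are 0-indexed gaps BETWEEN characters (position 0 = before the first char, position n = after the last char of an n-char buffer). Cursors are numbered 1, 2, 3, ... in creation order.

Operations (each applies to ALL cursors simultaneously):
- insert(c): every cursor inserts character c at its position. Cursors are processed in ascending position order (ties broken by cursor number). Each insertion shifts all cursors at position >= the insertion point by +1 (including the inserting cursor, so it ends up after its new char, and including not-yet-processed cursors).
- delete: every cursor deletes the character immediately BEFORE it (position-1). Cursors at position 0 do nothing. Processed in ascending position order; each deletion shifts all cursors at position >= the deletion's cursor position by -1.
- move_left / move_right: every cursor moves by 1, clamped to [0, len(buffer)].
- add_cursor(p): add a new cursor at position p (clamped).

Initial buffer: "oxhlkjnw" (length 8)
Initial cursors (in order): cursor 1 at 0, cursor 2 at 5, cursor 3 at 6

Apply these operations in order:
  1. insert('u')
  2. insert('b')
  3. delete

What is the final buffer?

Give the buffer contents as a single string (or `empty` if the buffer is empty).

After op 1 (insert('u')): buffer="uoxhlkujunw" (len 11), cursors c1@1 c2@7 c3@9, authorship 1.....2.3..
After op 2 (insert('b')): buffer="uboxhlkubjubnw" (len 14), cursors c1@2 c2@9 c3@12, authorship 11.....22.33..
After op 3 (delete): buffer="uoxhlkujunw" (len 11), cursors c1@1 c2@7 c3@9, authorship 1.....2.3..

Answer: uoxhlkujunw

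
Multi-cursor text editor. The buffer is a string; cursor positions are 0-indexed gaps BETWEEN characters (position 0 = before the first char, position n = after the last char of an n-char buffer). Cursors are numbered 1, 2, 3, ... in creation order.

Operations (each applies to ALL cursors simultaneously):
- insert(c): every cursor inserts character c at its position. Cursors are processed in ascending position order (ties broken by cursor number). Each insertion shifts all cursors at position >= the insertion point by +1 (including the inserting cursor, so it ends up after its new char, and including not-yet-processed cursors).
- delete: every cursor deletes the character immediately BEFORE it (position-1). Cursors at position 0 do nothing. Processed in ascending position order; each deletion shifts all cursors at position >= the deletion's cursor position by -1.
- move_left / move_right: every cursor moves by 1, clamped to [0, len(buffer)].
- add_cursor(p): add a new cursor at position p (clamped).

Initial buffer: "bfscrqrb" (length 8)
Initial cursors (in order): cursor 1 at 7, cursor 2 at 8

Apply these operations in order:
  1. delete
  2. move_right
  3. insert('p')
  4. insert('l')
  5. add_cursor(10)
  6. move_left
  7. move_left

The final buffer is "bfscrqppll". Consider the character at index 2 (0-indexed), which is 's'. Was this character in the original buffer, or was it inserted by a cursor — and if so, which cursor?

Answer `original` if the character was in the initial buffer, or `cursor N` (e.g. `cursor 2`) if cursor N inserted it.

After op 1 (delete): buffer="bfscrq" (len 6), cursors c1@6 c2@6, authorship ......
After op 2 (move_right): buffer="bfscrq" (len 6), cursors c1@6 c2@6, authorship ......
After op 3 (insert('p')): buffer="bfscrqpp" (len 8), cursors c1@8 c2@8, authorship ......12
After op 4 (insert('l')): buffer="bfscrqppll" (len 10), cursors c1@10 c2@10, authorship ......1212
After op 5 (add_cursor(10)): buffer="bfscrqppll" (len 10), cursors c1@10 c2@10 c3@10, authorship ......1212
After op 6 (move_left): buffer="bfscrqppll" (len 10), cursors c1@9 c2@9 c3@9, authorship ......1212
After op 7 (move_left): buffer="bfscrqppll" (len 10), cursors c1@8 c2@8 c3@8, authorship ......1212
Authorship (.=original, N=cursor N): . . . . . . 1 2 1 2
Index 2: author = original

Answer: original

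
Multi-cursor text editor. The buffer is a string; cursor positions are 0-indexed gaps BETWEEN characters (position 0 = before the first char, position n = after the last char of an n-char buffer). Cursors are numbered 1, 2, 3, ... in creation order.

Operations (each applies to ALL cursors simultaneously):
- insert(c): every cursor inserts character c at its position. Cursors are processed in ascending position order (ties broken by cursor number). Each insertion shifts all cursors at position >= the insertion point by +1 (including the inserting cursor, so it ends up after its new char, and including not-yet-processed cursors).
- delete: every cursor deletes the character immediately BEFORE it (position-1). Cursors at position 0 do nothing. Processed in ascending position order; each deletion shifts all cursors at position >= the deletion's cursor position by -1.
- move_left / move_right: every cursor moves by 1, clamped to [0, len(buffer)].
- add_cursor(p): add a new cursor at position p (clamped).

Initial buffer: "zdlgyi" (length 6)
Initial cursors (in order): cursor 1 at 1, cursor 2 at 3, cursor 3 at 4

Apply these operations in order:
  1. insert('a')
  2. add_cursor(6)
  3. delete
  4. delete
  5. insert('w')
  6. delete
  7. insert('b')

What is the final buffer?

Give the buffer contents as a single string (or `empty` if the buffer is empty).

Answer: bbbbyi

Derivation:
After op 1 (insert('a')): buffer="zadlagayi" (len 9), cursors c1@2 c2@5 c3@7, authorship .1..2.3..
After op 2 (add_cursor(6)): buffer="zadlagayi" (len 9), cursors c1@2 c2@5 c4@6 c3@7, authorship .1..2.3..
After op 3 (delete): buffer="zdlyi" (len 5), cursors c1@1 c2@3 c3@3 c4@3, authorship .....
After op 4 (delete): buffer="yi" (len 2), cursors c1@0 c2@0 c3@0 c4@0, authorship ..
After op 5 (insert('w')): buffer="wwwwyi" (len 6), cursors c1@4 c2@4 c3@4 c4@4, authorship 1234..
After op 6 (delete): buffer="yi" (len 2), cursors c1@0 c2@0 c3@0 c4@0, authorship ..
After op 7 (insert('b')): buffer="bbbbyi" (len 6), cursors c1@4 c2@4 c3@4 c4@4, authorship 1234..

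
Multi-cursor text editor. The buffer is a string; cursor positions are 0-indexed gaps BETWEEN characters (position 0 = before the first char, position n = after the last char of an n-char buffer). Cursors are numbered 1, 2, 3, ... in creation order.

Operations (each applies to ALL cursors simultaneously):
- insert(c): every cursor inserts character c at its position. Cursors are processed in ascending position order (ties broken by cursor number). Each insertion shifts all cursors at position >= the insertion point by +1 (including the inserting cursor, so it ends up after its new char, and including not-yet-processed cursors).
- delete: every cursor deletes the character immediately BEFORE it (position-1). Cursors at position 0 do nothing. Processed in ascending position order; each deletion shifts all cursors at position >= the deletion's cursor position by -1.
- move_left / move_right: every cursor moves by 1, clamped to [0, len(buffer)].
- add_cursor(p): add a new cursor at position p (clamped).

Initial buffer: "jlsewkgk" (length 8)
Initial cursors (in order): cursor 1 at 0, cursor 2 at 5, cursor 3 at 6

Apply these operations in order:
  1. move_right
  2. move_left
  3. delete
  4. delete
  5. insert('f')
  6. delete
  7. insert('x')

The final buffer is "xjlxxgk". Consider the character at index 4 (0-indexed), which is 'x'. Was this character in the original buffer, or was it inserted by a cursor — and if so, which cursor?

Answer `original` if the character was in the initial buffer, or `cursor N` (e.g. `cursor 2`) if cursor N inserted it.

After op 1 (move_right): buffer="jlsewkgk" (len 8), cursors c1@1 c2@6 c3@7, authorship ........
After op 2 (move_left): buffer="jlsewkgk" (len 8), cursors c1@0 c2@5 c3@6, authorship ........
After op 3 (delete): buffer="jlsegk" (len 6), cursors c1@0 c2@4 c3@4, authorship ......
After op 4 (delete): buffer="jlgk" (len 4), cursors c1@0 c2@2 c3@2, authorship ....
After op 5 (insert('f')): buffer="fjlffgk" (len 7), cursors c1@1 c2@5 c3@5, authorship 1..23..
After op 6 (delete): buffer="jlgk" (len 4), cursors c1@0 c2@2 c3@2, authorship ....
After op 7 (insert('x')): buffer="xjlxxgk" (len 7), cursors c1@1 c2@5 c3@5, authorship 1..23..
Authorship (.=original, N=cursor N): 1 . . 2 3 . .
Index 4: author = 3

Answer: cursor 3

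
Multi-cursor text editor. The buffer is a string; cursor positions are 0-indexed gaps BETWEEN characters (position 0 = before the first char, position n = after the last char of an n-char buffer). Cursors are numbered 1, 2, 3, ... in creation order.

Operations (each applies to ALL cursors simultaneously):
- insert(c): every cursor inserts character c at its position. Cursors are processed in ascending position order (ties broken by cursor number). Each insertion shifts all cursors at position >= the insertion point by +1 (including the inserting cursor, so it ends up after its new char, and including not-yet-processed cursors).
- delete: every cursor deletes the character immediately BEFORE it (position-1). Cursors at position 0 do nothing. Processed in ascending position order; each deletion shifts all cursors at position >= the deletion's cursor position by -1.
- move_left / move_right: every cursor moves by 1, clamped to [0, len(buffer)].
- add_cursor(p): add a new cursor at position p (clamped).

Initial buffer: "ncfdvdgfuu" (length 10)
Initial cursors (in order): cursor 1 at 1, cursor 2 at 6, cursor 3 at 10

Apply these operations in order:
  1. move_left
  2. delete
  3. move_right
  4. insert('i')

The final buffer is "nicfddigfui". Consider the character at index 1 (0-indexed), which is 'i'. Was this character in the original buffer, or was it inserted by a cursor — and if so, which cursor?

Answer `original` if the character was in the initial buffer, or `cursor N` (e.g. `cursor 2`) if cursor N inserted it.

After op 1 (move_left): buffer="ncfdvdgfuu" (len 10), cursors c1@0 c2@5 c3@9, authorship ..........
After op 2 (delete): buffer="ncfddgfu" (len 8), cursors c1@0 c2@4 c3@7, authorship ........
After op 3 (move_right): buffer="ncfddgfu" (len 8), cursors c1@1 c2@5 c3@8, authorship ........
After op 4 (insert('i')): buffer="nicfddigfui" (len 11), cursors c1@2 c2@7 c3@11, authorship .1....2...3
Authorship (.=original, N=cursor N): . 1 . . . . 2 . . . 3
Index 1: author = 1

Answer: cursor 1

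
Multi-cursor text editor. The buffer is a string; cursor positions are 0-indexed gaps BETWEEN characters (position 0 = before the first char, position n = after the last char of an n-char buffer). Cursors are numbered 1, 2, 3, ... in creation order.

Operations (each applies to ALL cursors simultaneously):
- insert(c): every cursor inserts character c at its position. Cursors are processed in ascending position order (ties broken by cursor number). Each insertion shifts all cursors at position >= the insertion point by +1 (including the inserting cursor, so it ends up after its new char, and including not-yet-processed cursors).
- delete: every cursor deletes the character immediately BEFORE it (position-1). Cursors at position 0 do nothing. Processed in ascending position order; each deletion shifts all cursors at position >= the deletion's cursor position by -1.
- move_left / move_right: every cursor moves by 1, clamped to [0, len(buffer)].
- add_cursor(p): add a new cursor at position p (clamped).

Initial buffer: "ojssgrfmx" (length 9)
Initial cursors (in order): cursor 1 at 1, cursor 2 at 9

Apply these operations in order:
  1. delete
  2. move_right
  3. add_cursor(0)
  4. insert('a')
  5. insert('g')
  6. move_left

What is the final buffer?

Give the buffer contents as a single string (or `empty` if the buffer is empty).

Answer: agjagssgrfmag

Derivation:
After op 1 (delete): buffer="jssgrfm" (len 7), cursors c1@0 c2@7, authorship .......
After op 2 (move_right): buffer="jssgrfm" (len 7), cursors c1@1 c2@7, authorship .......
After op 3 (add_cursor(0)): buffer="jssgrfm" (len 7), cursors c3@0 c1@1 c2@7, authorship .......
After op 4 (insert('a')): buffer="ajassgrfma" (len 10), cursors c3@1 c1@3 c2@10, authorship 3.1......2
After op 5 (insert('g')): buffer="agjagssgrfmag" (len 13), cursors c3@2 c1@5 c2@13, authorship 33.11......22
After op 6 (move_left): buffer="agjagssgrfmag" (len 13), cursors c3@1 c1@4 c2@12, authorship 33.11......22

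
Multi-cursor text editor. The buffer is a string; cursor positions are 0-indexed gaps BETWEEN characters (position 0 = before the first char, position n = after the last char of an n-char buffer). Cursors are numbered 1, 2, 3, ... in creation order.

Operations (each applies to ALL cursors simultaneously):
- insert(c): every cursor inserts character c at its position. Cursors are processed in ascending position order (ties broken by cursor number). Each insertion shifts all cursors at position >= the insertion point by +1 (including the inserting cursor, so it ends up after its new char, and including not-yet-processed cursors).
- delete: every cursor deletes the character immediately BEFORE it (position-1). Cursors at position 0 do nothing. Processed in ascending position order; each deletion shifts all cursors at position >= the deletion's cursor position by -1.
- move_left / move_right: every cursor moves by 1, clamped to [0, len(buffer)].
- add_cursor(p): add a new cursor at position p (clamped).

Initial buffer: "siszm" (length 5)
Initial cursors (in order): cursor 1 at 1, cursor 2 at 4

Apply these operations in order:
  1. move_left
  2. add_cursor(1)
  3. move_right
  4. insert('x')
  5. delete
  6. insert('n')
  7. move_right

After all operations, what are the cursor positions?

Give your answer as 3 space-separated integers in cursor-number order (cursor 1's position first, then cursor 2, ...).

After op 1 (move_left): buffer="siszm" (len 5), cursors c1@0 c2@3, authorship .....
After op 2 (add_cursor(1)): buffer="siszm" (len 5), cursors c1@0 c3@1 c2@3, authorship .....
After op 3 (move_right): buffer="siszm" (len 5), cursors c1@1 c3@2 c2@4, authorship .....
After op 4 (insert('x')): buffer="sxixszxm" (len 8), cursors c1@2 c3@4 c2@7, authorship .1.3..2.
After op 5 (delete): buffer="siszm" (len 5), cursors c1@1 c3@2 c2@4, authorship .....
After op 6 (insert('n')): buffer="sninsznm" (len 8), cursors c1@2 c3@4 c2@7, authorship .1.3..2.
After op 7 (move_right): buffer="sninsznm" (len 8), cursors c1@3 c3@5 c2@8, authorship .1.3..2.

Answer: 3 8 5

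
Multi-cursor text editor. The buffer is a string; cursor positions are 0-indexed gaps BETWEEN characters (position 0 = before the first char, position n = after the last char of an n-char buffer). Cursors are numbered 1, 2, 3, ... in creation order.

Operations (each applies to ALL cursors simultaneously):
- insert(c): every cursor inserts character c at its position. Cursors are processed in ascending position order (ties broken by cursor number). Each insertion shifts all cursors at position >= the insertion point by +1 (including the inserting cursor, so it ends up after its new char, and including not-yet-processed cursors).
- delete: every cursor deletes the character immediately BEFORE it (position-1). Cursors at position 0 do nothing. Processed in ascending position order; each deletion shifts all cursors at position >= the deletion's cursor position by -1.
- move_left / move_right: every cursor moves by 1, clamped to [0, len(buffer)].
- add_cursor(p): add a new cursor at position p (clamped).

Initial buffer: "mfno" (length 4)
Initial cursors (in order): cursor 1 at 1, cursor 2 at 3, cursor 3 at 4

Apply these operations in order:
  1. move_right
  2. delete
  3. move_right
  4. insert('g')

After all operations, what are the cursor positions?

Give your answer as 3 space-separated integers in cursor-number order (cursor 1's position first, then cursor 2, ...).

After op 1 (move_right): buffer="mfno" (len 4), cursors c1@2 c2@4 c3@4, authorship ....
After op 2 (delete): buffer="m" (len 1), cursors c1@1 c2@1 c3@1, authorship .
After op 3 (move_right): buffer="m" (len 1), cursors c1@1 c2@1 c3@1, authorship .
After op 4 (insert('g')): buffer="mggg" (len 4), cursors c1@4 c2@4 c3@4, authorship .123

Answer: 4 4 4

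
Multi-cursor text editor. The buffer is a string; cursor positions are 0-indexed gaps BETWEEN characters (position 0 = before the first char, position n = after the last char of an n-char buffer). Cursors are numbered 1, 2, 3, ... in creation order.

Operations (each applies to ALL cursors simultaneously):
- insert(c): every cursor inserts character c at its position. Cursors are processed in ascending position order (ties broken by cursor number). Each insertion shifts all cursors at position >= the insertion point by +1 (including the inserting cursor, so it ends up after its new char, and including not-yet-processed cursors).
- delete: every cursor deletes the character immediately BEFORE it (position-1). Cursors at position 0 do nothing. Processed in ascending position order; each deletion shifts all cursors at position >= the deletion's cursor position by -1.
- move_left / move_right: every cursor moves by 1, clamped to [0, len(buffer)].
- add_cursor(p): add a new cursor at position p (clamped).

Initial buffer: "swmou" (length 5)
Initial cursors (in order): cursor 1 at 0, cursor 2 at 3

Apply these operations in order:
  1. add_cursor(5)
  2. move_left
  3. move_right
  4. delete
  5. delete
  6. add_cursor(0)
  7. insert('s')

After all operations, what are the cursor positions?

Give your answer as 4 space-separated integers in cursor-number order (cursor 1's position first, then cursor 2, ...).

Answer: 4 4 4 4

Derivation:
After op 1 (add_cursor(5)): buffer="swmou" (len 5), cursors c1@0 c2@3 c3@5, authorship .....
After op 2 (move_left): buffer="swmou" (len 5), cursors c1@0 c2@2 c3@4, authorship .....
After op 3 (move_right): buffer="swmou" (len 5), cursors c1@1 c2@3 c3@5, authorship .....
After op 4 (delete): buffer="wo" (len 2), cursors c1@0 c2@1 c3@2, authorship ..
After op 5 (delete): buffer="" (len 0), cursors c1@0 c2@0 c3@0, authorship 
After op 6 (add_cursor(0)): buffer="" (len 0), cursors c1@0 c2@0 c3@0 c4@0, authorship 
After op 7 (insert('s')): buffer="ssss" (len 4), cursors c1@4 c2@4 c3@4 c4@4, authorship 1234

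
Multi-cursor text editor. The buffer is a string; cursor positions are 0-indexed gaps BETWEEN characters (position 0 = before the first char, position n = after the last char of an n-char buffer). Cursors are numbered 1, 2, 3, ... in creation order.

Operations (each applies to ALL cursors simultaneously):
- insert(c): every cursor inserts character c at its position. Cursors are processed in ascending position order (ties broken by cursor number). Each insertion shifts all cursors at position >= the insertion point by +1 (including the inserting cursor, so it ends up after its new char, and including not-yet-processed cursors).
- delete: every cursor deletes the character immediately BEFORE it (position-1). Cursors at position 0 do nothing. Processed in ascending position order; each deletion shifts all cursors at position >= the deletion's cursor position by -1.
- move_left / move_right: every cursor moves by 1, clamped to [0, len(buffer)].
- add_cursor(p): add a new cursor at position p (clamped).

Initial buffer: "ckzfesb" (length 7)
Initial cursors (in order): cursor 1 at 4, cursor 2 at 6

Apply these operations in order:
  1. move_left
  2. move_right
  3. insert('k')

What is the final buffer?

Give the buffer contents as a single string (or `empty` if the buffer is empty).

After op 1 (move_left): buffer="ckzfesb" (len 7), cursors c1@3 c2@5, authorship .......
After op 2 (move_right): buffer="ckzfesb" (len 7), cursors c1@4 c2@6, authorship .......
After op 3 (insert('k')): buffer="ckzfkeskb" (len 9), cursors c1@5 c2@8, authorship ....1..2.

Answer: ckzfkeskb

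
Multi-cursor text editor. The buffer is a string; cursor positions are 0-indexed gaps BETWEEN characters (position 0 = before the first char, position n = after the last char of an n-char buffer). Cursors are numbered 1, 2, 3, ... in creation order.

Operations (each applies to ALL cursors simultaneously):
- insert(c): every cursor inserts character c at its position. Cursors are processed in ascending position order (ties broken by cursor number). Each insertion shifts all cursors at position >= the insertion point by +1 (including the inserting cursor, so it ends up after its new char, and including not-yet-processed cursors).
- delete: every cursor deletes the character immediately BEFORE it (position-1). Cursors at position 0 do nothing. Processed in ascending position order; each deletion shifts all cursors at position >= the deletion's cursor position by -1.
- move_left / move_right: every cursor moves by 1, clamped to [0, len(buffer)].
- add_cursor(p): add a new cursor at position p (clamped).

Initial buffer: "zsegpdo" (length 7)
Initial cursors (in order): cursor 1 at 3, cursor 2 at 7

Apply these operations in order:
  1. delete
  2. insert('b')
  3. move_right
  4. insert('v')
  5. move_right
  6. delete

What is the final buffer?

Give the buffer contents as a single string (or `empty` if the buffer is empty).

After op 1 (delete): buffer="zsgpd" (len 5), cursors c1@2 c2@5, authorship .....
After op 2 (insert('b')): buffer="zsbgpdb" (len 7), cursors c1@3 c2@7, authorship ..1...2
After op 3 (move_right): buffer="zsbgpdb" (len 7), cursors c1@4 c2@7, authorship ..1...2
After op 4 (insert('v')): buffer="zsbgvpdbv" (len 9), cursors c1@5 c2@9, authorship ..1.1..22
After op 5 (move_right): buffer="zsbgvpdbv" (len 9), cursors c1@6 c2@9, authorship ..1.1..22
After op 6 (delete): buffer="zsbgvdb" (len 7), cursors c1@5 c2@7, authorship ..1.1.2

Answer: zsbgvdb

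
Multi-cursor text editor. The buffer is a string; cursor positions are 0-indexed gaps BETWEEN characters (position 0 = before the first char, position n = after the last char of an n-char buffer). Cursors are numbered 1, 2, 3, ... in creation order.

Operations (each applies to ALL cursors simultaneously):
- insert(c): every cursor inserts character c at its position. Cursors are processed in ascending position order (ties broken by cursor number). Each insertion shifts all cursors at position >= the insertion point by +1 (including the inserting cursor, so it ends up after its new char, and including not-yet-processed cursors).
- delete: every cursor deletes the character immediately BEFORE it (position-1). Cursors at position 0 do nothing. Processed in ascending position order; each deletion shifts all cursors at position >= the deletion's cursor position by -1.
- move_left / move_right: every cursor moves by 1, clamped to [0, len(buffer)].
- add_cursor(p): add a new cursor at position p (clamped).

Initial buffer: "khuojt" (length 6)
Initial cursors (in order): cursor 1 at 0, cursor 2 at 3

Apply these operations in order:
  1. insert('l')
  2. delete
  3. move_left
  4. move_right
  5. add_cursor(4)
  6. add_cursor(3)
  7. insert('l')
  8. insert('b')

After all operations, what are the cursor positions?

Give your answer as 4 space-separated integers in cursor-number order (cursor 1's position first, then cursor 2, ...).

After op 1 (insert('l')): buffer="lkhulojt" (len 8), cursors c1@1 c2@5, authorship 1...2...
After op 2 (delete): buffer="khuojt" (len 6), cursors c1@0 c2@3, authorship ......
After op 3 (move_left): buffer="khuojt" (len 6), cursors c1@0 c2@2, authorship ......
After op 4 (move_right): buffer="khuojt" (len 6), cursors c1@1 c2@3, authorship ......
After op 5 (add_cursor(4)): buffer="khuojt" (len 6), cursors c1@1 c2@3 c3@4, authorship ......
After op 6 (add_cursor(3)): buffer="khuojt" (len 6), cursors c1@1 c2@3 c4@3 c3@4, authorship ......
After op 7 (insert('l')): buffer="klhulloljt" (len 10), cursors c1@2 c2@6 c4@6 c3@8, authorship .1..24.3..
After op 8 (insert('b')): buffer="klbhullbbolbjt" (len 14), cursors c1@3 c2@9 c4@9 c3@12, authorship .11..2424.33..

Answer: 3 9 12 9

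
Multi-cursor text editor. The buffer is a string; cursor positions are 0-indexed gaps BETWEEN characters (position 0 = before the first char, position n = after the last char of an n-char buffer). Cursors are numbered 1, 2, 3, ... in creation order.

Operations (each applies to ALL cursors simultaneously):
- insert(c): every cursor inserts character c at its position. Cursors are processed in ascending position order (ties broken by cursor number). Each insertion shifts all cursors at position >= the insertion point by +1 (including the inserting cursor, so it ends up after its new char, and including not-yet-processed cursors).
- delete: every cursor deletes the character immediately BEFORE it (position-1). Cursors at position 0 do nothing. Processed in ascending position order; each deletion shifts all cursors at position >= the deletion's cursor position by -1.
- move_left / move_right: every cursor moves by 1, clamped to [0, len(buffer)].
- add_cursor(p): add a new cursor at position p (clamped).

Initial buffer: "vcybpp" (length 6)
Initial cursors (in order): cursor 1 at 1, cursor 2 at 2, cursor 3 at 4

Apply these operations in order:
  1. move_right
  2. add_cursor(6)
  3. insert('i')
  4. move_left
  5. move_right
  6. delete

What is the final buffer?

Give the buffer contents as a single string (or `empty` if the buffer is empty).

After op 1 (move_right): buffer="vcybpp" (len 6), cursors c1@2 c2@3 c3@5, authorship ......
After op 2 (add_cursor(6)): buffer="vcybpp" (len 6), cursors c1@2 c2@3 c3@5 c4@6, authorship ......
After op 3 (insert('i')): buffer="vciyibpipi" (len 10), cursors c1@3 c2@5 c3@8 c4@10, authorship ..1.2..3.4
After op 4 (move_left): buffer="vciyibpipi" (len 10), cursors c1@2 c2@4 c3@7 c4@9, authorship ..1.2..3.4
After op 5 (move_right): buffer="vciyibpipi" (len 10), cursors c1@3 c2@5 c3@8 c4@10, authorship ..1.2..3.4
After op 6 (delete): buffer="vcybpp" (len 6), cursors c1@2 c2@3 c3@5 c4@6, authorship ......

Answer: vcybpp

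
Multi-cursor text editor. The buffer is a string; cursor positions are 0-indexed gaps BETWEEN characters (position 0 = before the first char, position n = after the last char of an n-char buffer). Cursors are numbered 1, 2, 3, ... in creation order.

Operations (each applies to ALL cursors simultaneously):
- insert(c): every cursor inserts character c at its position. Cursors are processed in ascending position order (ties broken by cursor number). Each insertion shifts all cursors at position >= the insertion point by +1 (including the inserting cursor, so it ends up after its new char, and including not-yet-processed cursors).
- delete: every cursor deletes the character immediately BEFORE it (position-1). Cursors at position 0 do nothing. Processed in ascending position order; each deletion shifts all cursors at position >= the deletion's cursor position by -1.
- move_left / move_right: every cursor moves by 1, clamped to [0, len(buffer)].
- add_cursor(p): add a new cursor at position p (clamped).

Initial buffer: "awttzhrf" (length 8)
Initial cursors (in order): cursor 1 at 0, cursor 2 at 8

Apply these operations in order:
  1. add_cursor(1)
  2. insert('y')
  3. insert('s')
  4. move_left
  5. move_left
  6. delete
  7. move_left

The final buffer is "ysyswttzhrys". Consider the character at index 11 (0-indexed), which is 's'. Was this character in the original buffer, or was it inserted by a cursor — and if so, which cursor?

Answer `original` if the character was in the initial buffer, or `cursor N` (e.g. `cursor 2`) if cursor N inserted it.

Answer: cursor 2

Derivation:
After op 1 (add_cursor(1)): buffer="awttzhrf" (len 8), cursors c1@0 c3@1 c2@8, authorship ........
After op 2 (insert('y')): buffer="yaywttzhrfy" (len 11), cursors c1@1 c3@3 c2@11, authorship 1.3.......2
After op 3 (insert('s')): buffer="ysayswttzhrfys" (len 14), cursors c1@2 c3@5 c2@14, authorship 11.33.......22
After op 4 (move_left): buffer="ysayswttzhrfys" (len 14), cursors c1@1 c3@4 c2@13, authorship 11.33.......22
After op 5 (move_left): buffer="ysayswttzhrfys" (len 14), cursors c1@0 c3@3 c2@12, authorship 11.33.......22
After op 6 (delete): buffer="ysyswttzhrys" (len 12), cursors c1@0 c3@2 c2@10, authorship 1133......22
After op 7 (move_left): buffer="ysyswttzhrys" (len 12), cursors c1@0 c3@1 c2@9, authorship 1133......22
Authorship (.=original, N=cursor N): 1 1 3 3 . . . . . . 2 2
Index 11: author = 2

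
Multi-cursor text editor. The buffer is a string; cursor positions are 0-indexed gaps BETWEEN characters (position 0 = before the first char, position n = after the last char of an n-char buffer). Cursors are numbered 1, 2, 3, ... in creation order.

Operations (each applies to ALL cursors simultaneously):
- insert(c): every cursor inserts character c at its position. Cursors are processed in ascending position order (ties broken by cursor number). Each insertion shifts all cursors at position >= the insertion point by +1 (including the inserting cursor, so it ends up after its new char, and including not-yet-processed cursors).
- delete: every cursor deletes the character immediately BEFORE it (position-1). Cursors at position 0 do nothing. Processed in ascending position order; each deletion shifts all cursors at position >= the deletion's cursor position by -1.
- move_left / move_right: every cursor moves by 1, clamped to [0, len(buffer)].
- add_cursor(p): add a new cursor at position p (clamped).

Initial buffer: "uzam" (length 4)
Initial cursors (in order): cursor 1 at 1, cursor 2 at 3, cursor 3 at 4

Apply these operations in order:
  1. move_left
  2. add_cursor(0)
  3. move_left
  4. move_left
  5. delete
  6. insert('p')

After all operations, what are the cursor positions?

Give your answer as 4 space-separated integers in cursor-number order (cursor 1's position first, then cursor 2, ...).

After op 1 (move_left): buffer="uzam" (len 4), cursors c1@0 c2@2 c3@3, authorship ....
After op 2 (add_cursor(0)): buffer="uzam" (len 4), cursors c1@0 c4@0 c2@2 c3@3, authorship ....
After op 3 (move_left): buffer="uzam" (len 4), cursors c1@0 c4@0 c2@1 c3@2, authorship ....
After op 4 (move_left): buffer="uzam" (len 4), cursors c1@0 c2@0 c4@0 c3@1, authorship ....
After op 5 (delete): buffer="zam" (len 3), cursors c1@0 c2@0 c3@0 c4@0, authorship ...
After op 6 (insert('p')): buffer="ppppzam" (len 7), cursors c1@4 c2@4 c3@4 c4@4, authorship 1234...

Answer: 4 4 4 4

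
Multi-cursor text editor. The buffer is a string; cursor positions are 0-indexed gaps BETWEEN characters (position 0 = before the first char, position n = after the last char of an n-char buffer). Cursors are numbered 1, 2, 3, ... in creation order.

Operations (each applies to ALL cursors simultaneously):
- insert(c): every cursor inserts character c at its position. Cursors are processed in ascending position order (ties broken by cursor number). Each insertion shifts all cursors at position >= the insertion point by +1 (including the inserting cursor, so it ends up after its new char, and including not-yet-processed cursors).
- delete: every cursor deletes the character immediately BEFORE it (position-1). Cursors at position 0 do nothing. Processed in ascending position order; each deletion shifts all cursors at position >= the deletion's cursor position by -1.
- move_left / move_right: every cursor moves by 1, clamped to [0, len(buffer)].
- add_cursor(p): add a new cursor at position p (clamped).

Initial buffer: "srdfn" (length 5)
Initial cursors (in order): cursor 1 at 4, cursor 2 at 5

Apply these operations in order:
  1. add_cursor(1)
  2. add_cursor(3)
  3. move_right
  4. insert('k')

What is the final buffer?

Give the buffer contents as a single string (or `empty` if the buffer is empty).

Answer: srkdfknkk

Derivation:
After op 1 (add_cursor(1)): buffer="srdfn" (len 5), cursors c3@1 c1@4 c2@5, authorship .....
After op 2 (add_cursor(3)): buffer="srdfn" (len 5), cursors c3@1 c4@3 c1@4 c2@5, authorship .....
After op 3 (move_right): buffer="srdfn" (len 5), cursors c3@2 c4@4 c1@5 c2@5, authorship .....
After op 4 (insert('k')): buffer="srkdfknkk" (len 9), cursors c3@3 c4@6 c1@9 c2@9, authorship ..3..4.12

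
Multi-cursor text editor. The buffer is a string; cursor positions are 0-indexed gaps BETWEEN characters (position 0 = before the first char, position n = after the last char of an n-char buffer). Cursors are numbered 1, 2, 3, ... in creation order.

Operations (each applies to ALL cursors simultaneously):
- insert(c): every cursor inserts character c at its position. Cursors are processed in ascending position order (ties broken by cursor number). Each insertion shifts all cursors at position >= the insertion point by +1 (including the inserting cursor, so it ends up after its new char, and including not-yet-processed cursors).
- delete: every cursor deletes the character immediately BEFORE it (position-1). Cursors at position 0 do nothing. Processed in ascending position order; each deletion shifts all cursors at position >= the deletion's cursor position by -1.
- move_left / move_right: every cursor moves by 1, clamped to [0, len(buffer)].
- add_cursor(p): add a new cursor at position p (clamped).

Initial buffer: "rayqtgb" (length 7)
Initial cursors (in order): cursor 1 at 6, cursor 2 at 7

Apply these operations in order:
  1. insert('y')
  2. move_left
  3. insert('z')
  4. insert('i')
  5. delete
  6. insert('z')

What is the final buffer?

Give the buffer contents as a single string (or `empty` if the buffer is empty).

After op 1 (insert('y')): buffer="rayqtgyby" (len 9), cursors c1@7 c2@9, authorship ......1.2
After op 2 (move_left): buffer="rayqtgyby" (len 9), cursors c1@6 c2@8, authorship ......1.2
After op 3 (insert('z')): buffer="rayqtgzybzy" (len 11), cursors c1@7 c2@10, authorship ......11.22
After op 4 (insert('i')): buffer="rayqtgziybziy" (len 13), cursors c1@8 c2@12, authorship ......111.222
After op 5 (delete): buffer="rayqtgzybzy" (len 11), cursors c1@7 c2@10, authorship ......11.22
After op 6 (insert('z')): buffer="rayqtgzzybzzy" (len 13), cursors c1@8 c2@12, authorship ......111.222

Answer: rayqtgzzybzzy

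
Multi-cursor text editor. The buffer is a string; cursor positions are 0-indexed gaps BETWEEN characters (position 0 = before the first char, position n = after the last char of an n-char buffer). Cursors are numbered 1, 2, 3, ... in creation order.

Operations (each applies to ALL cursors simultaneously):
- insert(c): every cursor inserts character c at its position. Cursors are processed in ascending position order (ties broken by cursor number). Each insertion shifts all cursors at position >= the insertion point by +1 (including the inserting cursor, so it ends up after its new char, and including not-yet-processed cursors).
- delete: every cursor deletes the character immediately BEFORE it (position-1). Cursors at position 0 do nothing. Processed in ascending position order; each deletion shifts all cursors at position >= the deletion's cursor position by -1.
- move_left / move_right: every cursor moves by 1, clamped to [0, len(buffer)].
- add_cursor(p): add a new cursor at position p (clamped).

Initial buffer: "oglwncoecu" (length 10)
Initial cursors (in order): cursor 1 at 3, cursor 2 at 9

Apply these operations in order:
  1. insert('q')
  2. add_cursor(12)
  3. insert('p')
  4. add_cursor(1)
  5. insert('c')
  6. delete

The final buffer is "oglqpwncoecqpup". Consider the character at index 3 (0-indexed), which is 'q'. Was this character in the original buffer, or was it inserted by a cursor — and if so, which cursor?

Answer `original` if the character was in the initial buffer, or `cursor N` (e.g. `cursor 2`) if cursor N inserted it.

Answer: cursor 1

Derivation:
After op 1 (insert('q')): buffer="oglqwncoecqu" (len 12), cursors c1@4 c2@11, authorship ...1......2.
After op 2 (add_cursor(12)): buffer="oglqwncoecqu" (len 12), cursors c1@4 c2@11 c3@12, authorship ...1......2.
After op 3 (insert('p')): buffer="oglqpwncoecqpup" (len 15), cursors c1@5 c2@13 c3@15, authorship ...11......22.3
After op 4 (add_cursor(1)): buffer="oglqpwncoecqpup" (len 15), cursors c4@1 c1@5 c2@13 c3@15, authorship ...11......22.3
After op 5 (insert('c')): buffer="ocglqpcwncoecqpcupc" (len 19), cursors c4@2 c1@7 c2@16 c3@19, authorship .4..111......222.33
After op 6 (delete): buffer="oglqpwncoecqpup" (len 15), cursors c4@1 c1@5 c2@13 c3@15, authorship ...11......22.3
Authorship (.=original, N=cursor N): . . . 1 1 . . . . . . 2 2 . 3
Index 3: author = 1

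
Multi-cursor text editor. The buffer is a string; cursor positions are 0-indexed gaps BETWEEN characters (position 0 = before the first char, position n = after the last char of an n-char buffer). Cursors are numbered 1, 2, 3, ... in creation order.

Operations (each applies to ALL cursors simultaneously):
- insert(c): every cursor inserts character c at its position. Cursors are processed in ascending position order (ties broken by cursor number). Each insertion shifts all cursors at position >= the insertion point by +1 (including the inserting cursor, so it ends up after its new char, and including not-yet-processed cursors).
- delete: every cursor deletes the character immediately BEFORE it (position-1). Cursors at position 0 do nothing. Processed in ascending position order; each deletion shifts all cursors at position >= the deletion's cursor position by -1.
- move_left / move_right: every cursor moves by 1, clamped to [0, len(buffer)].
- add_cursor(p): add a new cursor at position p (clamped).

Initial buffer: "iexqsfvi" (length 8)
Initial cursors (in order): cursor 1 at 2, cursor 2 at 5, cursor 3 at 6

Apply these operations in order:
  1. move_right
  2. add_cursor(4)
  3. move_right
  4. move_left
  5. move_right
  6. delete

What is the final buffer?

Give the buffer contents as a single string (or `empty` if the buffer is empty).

Answer: iexf

Derivation:
After op 1 (move_right): buffer="iexqsfvi" (len 8), cursors c1@3 c2@6 c3@7, authorship ........
After op 2 (add_cursor(4)): buffer="iexqsfvi" (len 8), cursors c1@3 c4@4 c2@6 c3@7, authorship ........
After op 3 (move_right): buffer="iexqsfvi" (len 8), cursors c1@4 c4@5 c2@7 c3@8, authorship ........
After op 4 (move_left): buffer="iexqsfvi" (len 8), cursors c1@3 c4@4 c2@6 c3@7, authorship ........
After op 5 (move_right): buffer="iexqsfvi" (len 8), cursors c1@4 c4@5 c2@7 c3@8, authorship ........
After op 6 (delete): buffer="iexf" (len 4), cursors c1@3 c4@3 c2@4 c3@4, authorship ....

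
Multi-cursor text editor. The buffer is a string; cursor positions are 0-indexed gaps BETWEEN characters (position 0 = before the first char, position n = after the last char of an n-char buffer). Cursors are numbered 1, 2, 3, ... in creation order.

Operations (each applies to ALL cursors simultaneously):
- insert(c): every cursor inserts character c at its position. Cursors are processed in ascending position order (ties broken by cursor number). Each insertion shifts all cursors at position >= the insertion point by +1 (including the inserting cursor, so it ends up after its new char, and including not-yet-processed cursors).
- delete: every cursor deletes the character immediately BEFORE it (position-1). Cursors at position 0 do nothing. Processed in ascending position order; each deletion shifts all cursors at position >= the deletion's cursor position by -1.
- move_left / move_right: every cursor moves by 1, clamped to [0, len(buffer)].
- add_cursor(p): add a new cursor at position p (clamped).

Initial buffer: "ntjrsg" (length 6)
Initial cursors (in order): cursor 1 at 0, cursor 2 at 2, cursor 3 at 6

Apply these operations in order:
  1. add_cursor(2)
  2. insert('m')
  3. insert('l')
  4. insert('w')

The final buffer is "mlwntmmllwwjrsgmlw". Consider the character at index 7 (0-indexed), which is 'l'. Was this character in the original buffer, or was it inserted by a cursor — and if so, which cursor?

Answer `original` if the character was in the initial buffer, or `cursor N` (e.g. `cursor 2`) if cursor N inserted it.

Answer: cursor 2

Derivation:
After op 1 (add_cursor(2)): buffer="ntjrsg" (len 6), cursors c1@0 c2@2 c4@2 c3@6, authorship ......
After op 2 (insert('m')): buffer="mntmmjrsgm" (len 10), cursors c1@1 c2@5 c4@5 c3@10, authorship 1..24....3
After op 3 (insert('l')): buffer="mlntmmlljrsgml" (len 14), cursors c1@2 c2@8 c4@8 c3@14, authorship 11..2424....33
After op 4 (insert('w')): buffer="mlwntmmllwwjrsgmlw" (len 18), cursors c1@3 c2@11 c4@11 c3@18, authorship 111..242424....333
Authorship (.=original, N=cursor N): 1 1 1 . . 2 4 2 4 2 4 . . . . 3 3 3
Index 7: author = 2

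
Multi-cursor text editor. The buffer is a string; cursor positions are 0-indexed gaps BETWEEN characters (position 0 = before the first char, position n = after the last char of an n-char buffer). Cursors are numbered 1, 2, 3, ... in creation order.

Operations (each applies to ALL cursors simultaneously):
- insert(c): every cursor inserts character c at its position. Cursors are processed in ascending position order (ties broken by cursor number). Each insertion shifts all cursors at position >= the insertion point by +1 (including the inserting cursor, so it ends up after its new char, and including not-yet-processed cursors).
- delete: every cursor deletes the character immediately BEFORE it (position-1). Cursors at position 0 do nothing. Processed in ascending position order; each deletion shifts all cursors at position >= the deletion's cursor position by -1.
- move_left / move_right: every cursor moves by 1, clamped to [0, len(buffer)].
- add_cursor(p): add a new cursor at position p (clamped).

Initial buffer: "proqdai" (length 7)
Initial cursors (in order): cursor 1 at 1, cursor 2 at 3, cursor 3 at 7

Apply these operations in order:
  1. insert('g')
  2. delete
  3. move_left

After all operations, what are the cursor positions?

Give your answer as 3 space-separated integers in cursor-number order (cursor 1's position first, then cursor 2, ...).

After op 1 (insert('g')): buffer="pgrogqdaig" (len 10), cursors c1@2 c2@5 c3@10, authorship .1..2....3
After op 2 (delete): buffer="proqdai" (len 7), cursors c1@1 c2@3 c3@7, authorship .......
After op 3 (move_left): buffer="proqdai" (len 7), cursors c1@0 c2@2 c3@6, authorship .......

Answer: 0 2 6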